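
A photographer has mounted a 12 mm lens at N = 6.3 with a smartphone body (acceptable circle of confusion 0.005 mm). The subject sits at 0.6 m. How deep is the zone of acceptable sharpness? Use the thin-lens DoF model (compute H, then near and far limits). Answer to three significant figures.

Hyperfocal distance H = f²/(N·c) + f = 12²/(6.3 × 0.005) + 12 = 144/0.0315 + 12 ≈ 4583.4 mm ≈ 4.583 m.
Near limit Dn = s·(H − f)/(H + s − 2f) = 600 × (4583.4 − 12) / (4583.4 + 600 − 2 × 12) = 600 × 4571.4 / 5159.4 ≈ 531.62 mm.
Far limit Df = s·(H − f)/(H − s) = 600 × (4583.4 − 12) / (4583.4 − 600) = 600 × 4571.4 / 3983.4 ≈ 688.57 mm.
Depth of field = Df − Dn = 688.57 − 531.62 ≈ 156.95 mm.

157 mm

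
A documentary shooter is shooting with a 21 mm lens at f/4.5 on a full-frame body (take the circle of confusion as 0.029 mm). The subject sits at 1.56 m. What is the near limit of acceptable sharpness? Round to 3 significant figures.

Hyperfocal distance H = f²/(N·c) + f = 21²/(4.5 × 0.029) + 21 = 441/0.1305 + 21 ≈ 3400.3 mm ≈ 3.400 m.
Near limit Dn = s·(H − f)/(H + s − 2f) = 1560 × (3400.3 − 21) / (3400.3 + 1560 − 2 × 21) = 1560 × 3379.3 / 4918.3 ≈ 1071.9 mm ≈ 1.07 m.

1.07 m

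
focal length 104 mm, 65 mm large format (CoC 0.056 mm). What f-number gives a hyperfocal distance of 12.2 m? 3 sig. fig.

Rearrange H = f²/(N·c) + f for N: N = f² / ((H − f)·c).
N = 104² / ((12200 − 104) × 0.056) = 10816 / 677.4 ≈ 16.

f/16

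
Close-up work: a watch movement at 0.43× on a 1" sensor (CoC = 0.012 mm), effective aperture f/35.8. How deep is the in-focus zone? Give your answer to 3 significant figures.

At magnification m, DoF ≈ 2·N_eff·c/m² = 2 × 35.8 × 0.012 / 0.43² = 0.8592 / 0.1849 ≈ 4.65 mm.

4.65 mm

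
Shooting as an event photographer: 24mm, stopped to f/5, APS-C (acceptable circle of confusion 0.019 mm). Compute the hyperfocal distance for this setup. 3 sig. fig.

6.09 m

Hyperfocal distance H = f²/(N·c) + f = 24²/(5 × 0.019) + 24 = 576/0.095 + 24 ≈ 6087.2 mm ≈ 6.09 m.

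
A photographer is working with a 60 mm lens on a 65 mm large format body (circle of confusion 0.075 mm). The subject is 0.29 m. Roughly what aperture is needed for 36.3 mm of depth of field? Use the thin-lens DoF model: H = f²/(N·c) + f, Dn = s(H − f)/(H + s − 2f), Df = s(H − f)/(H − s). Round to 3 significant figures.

Write h = H − f = f²/(N·c). The thin-lens limits are Dn = s·h/(h + (s−f)) and Df = s·h/(h − (s−f)), so DoF = Df − Dn = 2·s·(s−f)·h / (h² − (s−f)²).
That is a quadratic in h: DoF·h² − 2·s·(s−f)·h − DoF·(s−f)² = 0 ⇒ h = (s−f)·(s + √(s² + DoF²)) / DoF = 230 × (290 + √(290² + 36.3²)) / 36.3 = 230 × (290 + 292.263) / 36.3 ≈ 3689.3 mm.
Then N = f²/(c·h) = 60² / (0.075 × 3689.3) = 3600 / 276.70 ≈ 13.

f/13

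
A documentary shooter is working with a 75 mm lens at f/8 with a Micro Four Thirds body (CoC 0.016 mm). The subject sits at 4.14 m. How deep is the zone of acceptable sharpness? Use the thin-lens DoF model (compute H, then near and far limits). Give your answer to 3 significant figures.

0.773 m

Hyperfocal distance H = f²/(N·c) + f = 75²/(8 × 0.016) + 75 = 5625/0.128 + 75 ≈ 44020.3 mm ≈ 44.02 m.
Near limit Dn = s·(H − f)/(H + s − 2f) = 4140 × (44020.3 − 75) / (44020.3 + 4140 − 2 × 75) = 4140 × 43945.3 / 48010.3 ≈ 3789.47 mm.
Far limit Df = s·(H − f)/(H − s) = 4140 × (44020.3 − 75) / (44020.3 − 4140) = 4140 × 43945.3 / 39880.3 ≈ 4561.99 mm.
Depth of field = Df − Dn = 4561.99 − 3789.47 ≈ 772.52 mm ≈ 0.773 m.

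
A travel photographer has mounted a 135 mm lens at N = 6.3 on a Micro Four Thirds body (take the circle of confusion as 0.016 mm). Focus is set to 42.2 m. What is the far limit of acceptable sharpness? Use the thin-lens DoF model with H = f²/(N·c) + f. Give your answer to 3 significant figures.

55.0 m

Hyperfocal distance H = f²/(N·c) + f = 135²/(6.3 × 0.016) + 135 = 18225/0.1008 + 135 ≈ 180938.6 mm ≈ 180.9 m.
Far limit Df = s·(H − f)/(H − s) = 42200 × (180938.6 − 135) / (180938.6 − 42200) = 42200 × 180803.6 / 138738.6 ≈ 54995 mm ≈ 55.0 m.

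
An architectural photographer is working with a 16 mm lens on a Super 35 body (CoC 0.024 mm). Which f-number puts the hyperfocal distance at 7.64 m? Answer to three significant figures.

Rearrange H = f²/(N·c) + f for N: N = f² / ((H − f)·c).
N = 16² / ((7640 − 16) × 0.024) = 256 / 183.0 ≈ 1.40.

f/1.40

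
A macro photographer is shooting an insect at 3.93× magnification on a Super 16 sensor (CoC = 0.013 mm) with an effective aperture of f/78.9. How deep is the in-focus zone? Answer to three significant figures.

0.133 mm

At magnification m, DoF ≈ 2·N_eff·c/m² = 2 × 78.9 × 0.013 / 3.93² = 2.051 / 15.44 ≈ 0.133 mm.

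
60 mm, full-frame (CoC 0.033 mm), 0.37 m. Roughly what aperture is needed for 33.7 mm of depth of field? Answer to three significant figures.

f/16

Write h = H − f = f²/(N·c). The thin-lens limits are Dn = s·h/(h + (s−f)) and Df = s·h/(h − (s−f)), so DoF = Df − Dn = 2·s·(s−f)·h / (h² − (s−f)²).
That is a quadratic in h: DoF·h² − 2·s·(s−f)·h − DoF·(s−f)² = 0 ⇒ h = (s−f)·(s + √(s² + DoF²)) / DoF = 310 × (370 + √(370² + 33.7²)) / 33.7 = 310 × (370 + 371.532) / 33.7 ≈ 6821.2 mm.
Then N = f²/(c·h) = 60² / (0.033 × 6821.2) = 3600 / 225.10 ≈ 16.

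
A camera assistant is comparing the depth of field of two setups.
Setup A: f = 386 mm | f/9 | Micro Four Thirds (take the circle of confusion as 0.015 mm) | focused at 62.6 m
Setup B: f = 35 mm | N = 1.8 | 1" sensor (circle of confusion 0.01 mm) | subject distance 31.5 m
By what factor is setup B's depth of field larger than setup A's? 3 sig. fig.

5.23

Setup A: H = 386²/(9×0.015) + 386 ≈ 1104060.1 mm; DoF = Df − Dn = 66339.6 − 59259.5 ≈ 7080.1 mm.
Setup B: H = 35²/(1.8×0.01) + 35 ≈ 68090.6 mm; DoF = Df − Dn = 58588 − 21541 ≈ 37047 mm.
Ratio = 37047 / 7080.1 ≈ 5.23.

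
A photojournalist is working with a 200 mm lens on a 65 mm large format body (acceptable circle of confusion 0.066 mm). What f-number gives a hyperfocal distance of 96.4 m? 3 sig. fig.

f/6.30

Rearrange H = f²/(N·c) + f for N: N = f² / ((H − f)·c).
N = 200² / ((96400 − 200) × 0.066) = 40000 / 6349 ≈ 6.30.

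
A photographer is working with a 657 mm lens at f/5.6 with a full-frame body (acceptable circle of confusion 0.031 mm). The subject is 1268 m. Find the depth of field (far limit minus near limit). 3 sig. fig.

Hyperfocal distance H = f²/(N·c) + f = 657²/(5.6 × 0.031) + 657 = 431649/0.1736 + 657 ≈ 2487114.4 mm ≈ 2487 m.
Near limit Dn = s·(H − f)/(H + s − 2f) = 1268000 × (2487114.4 − 657) / (2487114.4 + 1268000 − 2 × 657) = 1268000 × 2486457.4 / 3753800.4 ≈ 839903 mm.
Far limit Df = s·(H − f)/(H − s) = 1268000 × (2487114.4 − 657) / (2487114.4 − 1268000) = 1268000 × 2486457.4 / 1219114.4 ≈ 2586163 mm.
Depth of field = Df − Dn = 2586163 − 839903 ≈ 1746260 mm ≈ 1750 m.

1750 m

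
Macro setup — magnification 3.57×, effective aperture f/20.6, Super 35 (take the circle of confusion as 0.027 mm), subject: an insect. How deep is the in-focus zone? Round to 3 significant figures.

0.0873 mm

At magnification m, DoF ≈ 2·N_eff·c/m² = 2 × 20.6 × 0.027 / 3.57² = 1.112 / 12.74 ≈ 0.0873 mm.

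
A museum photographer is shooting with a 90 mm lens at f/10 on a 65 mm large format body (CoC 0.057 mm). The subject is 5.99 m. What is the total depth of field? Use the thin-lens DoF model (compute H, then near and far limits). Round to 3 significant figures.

6.01 m

Hyperfocal distance H = f²/(N·c) + f = 90²/(10 × 0.057) + 90 = 8100/0.57 + 90 ≈ 14300.5 mm ≈ 14.30 m.
Near limit Dn = s·(H − f)/(H + s − 2f) = 5990 × (14300.5 − 90) / (14300.5 + 5990 − 2 × 90) = 5990 × 14210.5 / 20110.5 ≈ 4232.7 mm.
Far limit Df = s·(H − f)/(H − s) = 5990 × (14300.5 − 90) / (14300.5 − 5990) = 5990 × 14210.5 / 8310.5 ≈ 10242.6 mm.
Depth of field = Df − Dn = 10242.6 − 4232.7 ≈ 6009.9 mm ≈ 6.01 m.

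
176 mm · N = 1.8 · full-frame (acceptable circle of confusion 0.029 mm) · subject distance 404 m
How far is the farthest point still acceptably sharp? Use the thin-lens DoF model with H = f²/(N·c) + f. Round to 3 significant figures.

Hyperfocal distance H = f²/(N·c) + f = 176²/(1.8 × 0.029) + 176 = 30976/0.0522 + 176 ≈ 593586.0 mm ≈ 593.6 m.
Far limit Df = s·(H − f)/(H − s) = 404000 × (593586.0 − 176) / (593586.0 − 404000) = 404000 × 593410.0 / 189586.0 ≈ 1264533 mm ≈ 1260 m.

1260 m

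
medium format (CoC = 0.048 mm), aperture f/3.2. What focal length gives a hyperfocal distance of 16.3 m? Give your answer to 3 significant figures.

50.0 mm

From H = f²/(N·c) + f, with f ≪ H: f ≈ √(H·N·c) = √(16300 × 3.2 × 0.048) = √2503.7 ≈ 50.04 mm.
The +f correction barely moves this — solving exactly, f² + N·c·f − N·c·H = 0 ⇒ f = (−N·c + √((N·c)² + 4·N·c·H))/2 = (−0.1536 + √10015)/2 ≈ 49.960 mm, so f ≈ 50.0 mm.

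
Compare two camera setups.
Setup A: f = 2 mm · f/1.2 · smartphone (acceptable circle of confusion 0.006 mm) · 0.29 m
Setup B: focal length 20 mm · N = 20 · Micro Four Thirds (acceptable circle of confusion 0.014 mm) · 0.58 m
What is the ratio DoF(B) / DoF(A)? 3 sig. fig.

Setup A: H = 2²/(1.2×0.006) + 2 ≈ 557.6 mm; DoF = Df − Dn = 602.16 − 190.99 ≈ 411.17 mm.
Setup B: H = 20²/(20×0.014) + 20 ≈ 1448.6 mm; DoF = Df − Dn = 953.95 − 416.67 ≈ 537.28 mm.
Ratio = 537.28 / 411.17 ≈ 1.31.

1.31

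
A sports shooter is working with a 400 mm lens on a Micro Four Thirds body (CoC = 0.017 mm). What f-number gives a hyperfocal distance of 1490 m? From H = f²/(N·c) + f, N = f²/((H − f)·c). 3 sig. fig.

Rearrange H = f²/(N·c) + f for N: N = f² / ((H − f)·c).
N = 400² / ((1490000 − 400) × 0.017) = 160000 / 25323 ≈ 6.32.

f/6.32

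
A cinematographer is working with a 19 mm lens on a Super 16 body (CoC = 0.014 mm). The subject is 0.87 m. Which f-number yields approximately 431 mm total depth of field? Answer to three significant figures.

f/7.09

Write h = H − f = f²/(N·c). The thin-lens limits are Dn = s·h/(h + (s−f)) and Df = s·h/(h − (s−f)), so DoF = Df − Dn = 2·s·(s−f)·h / (h² − (s−f)²).
That is a quadratic in h: DoF·h² − 2·s·(s−f)·h − DoF·(s−f)² = 0 ⇒ h = (s−f)·(s + √(s² + DoF²)) / DoF = 851 × (870 + √(870² + 431²)) / 431 = 851 × (870 + 970.907) / 431 ≈ 3634.8 mm.
Then N = f²/(c·h) = 19² / (0.014 × 3634.8) = 361 / 50.888 ≈ 7.09.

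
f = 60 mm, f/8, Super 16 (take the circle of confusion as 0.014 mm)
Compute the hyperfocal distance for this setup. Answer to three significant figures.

32.2 m

Hyperfocal distance H = f²/(N·c) + f = 60²/(8 × 0.014) + 60 = 3600/0.112 + 60 ≈ 32202.9 mm ≈ 32.2 m.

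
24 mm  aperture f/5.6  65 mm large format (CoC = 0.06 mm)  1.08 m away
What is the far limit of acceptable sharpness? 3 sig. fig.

Hyperfocal distance H = f²/(N·c) + f = 24²/(5.6 × 0.06) + 24 = 576/0.336 + 24 ≈ 1738.3 mm ≈ 1.738 m.
Far limit Df = s·(H − f)/(H − s) = 1080 × (1738.3 − 24) / (1738.3 − 1080) = 1080 × 1714.3 / 658.3 ≈ 2812.5 mm ≈ 2.81 m.

2.81 m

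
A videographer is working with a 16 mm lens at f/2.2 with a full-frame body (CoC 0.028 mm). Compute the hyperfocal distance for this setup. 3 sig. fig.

Hyperfocal distance H = f²/(N·c) + f = 16²/(2.2 × 0.028) + 16 = 256/0.0616 + 16 ≈ 4171.8 mm ≈ 4.17 m.

4.17 m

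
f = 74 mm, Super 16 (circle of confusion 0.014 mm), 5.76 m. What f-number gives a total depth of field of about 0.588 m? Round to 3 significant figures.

Write h = H − f = f²/(N·c). The thin-lens limits are Dn = s·h/(h + (s−f)) and Df = s·h/(h − (s−f)), so DoF = Df − Dn = 2·s·(s−f)·h / (h² − (s−f)²).
That is a quadratic in h: DoF·h² − 2·s·(s−f)·h − DoF·(s−f)² = 0 ⇒ h = (s−f)·(s + √(s² + DoF²)) / DoF = 5686 × (5760 + √(5760² + 588²)) / 588 = 5686 × (5760 + 5789.93) / 588 ≈ 111689 mm.
Then N = f²/(c·h) = 74² / (0.014 × 111689) = 5476 / 1563.6 ≈ 3.50.

f/3.50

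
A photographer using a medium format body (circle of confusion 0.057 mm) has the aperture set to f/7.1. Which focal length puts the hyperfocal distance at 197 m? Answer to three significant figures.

282 mm

From H = f²/(N·c) + f, with f ≪ H: f ≈ √(H·N·c) = √(197000 × 7.1 × 0.057) = √79726 ≈ 282.4 mm.
The +f correction barely moves this — solving exactly, f² + N·c·f − N·c·H = 0 ⇒ f = (−N·c + √((N·c)² + 4·N·c·H))/2 = (−0.4047 + √318904)/2 ≈ 282.16 mm, so f ≈ 282 mm.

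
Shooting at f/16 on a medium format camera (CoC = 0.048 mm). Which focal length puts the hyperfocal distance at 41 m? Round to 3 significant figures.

177 mm

From H = f²/(N·c) + f, with f ≪ H: f ≈ √(H·N·c) = √(41000 × 16 × 0.048) = √31488 ≈ 177.4 mm.
The +f correction barely moves this — solving exactly, f² + N·c·f − N·c·H = 0 ⇒ f = (−N·c + √((N·c)² + 4·N·c·H))/2 = (−0.768 + √125953)/2 ≈ 177.06 mm, so f ≈ 177 mm.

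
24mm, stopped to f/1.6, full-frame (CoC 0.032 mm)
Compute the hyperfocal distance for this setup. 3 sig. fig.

11.3 m

Hyperfocal distance H = f²/(N·c) + f = 24²/(1.6 × 0.032) + 24 = 576/0.0512 + 24 ≈ 11274.0 mm ≈ 11.3 m.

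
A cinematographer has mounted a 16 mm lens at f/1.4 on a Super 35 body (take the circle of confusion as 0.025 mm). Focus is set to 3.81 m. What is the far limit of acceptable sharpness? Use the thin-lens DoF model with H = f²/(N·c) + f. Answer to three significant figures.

7.92 m

Hyperfocal distance H = f²/(N·c) + f = 16²/(1.4 × 0.025) + 16 = 256/0.035 + 16 ≈ 7330.3 mm ≈ 7.330 m.
Far limit Df = s·(H − f)/(H − s) = 3810 × (7330.3 − 16) / (7330.3 − 3810) = 3810 × 7314.3 / 3520.3 ≈ 7916.2 mm ≈ 7.92 m.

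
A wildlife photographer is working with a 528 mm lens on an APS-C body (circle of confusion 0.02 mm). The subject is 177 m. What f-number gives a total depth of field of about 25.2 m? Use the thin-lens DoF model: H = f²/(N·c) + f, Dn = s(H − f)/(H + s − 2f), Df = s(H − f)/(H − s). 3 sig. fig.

f/5.59

Write h = H − f = f²/(N·c). The thin-lens limits are Dn = s·h/(h + (s−f)) and Df = s·h/(h − (s−f)), so DoF = Df − Dn = 2·s·(s−f)·h / (h² − (s−f)²).
That is a quadratic in h: DoF·h² − 2·s·(s−f)·h − DoF·(s−f)² = 0 ⇒ h = (s−f)·(s + √(s² + DoF²)) / DoF = 176472 × (177000 + √(177000² + 25200²)) / 25200 = 176472 × (177000 + 178785) / 25200 ≈ 2491511 mm.
Then N = f²/(c·h) = 528² / (0.02 × 2491511) = 278784 / 49830 ≈ 5.59.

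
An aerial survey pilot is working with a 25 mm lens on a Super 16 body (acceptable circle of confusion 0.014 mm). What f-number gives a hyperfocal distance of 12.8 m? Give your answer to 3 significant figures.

f/3.49

Rearrange H = f²/(N·c) + f for N: N = f² / ((H − f)·c).
N = 25² / ((12800 − 25) × 0.014) = 625 / 178.8 ≈ 3.49.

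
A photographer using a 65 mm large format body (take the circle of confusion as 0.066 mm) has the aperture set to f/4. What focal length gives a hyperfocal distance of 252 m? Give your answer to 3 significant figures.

From H = f²/(N·c) + f, with f ≪ H: f ≈ √(H·N·c) = √(252000 × 4 × 0.066) = √66528 ≈ 257.9 mm.
The +f correction barely moves this — solving exactly, f² + N·c·f − N·c·H = 0 ⇒ f = (−N·c + √((N·c)² + 4·N·c·H))/2 = (−0.264 + √266112)/2 ≈ 257.80 mm, so f ≈ 258 mm.

258 mm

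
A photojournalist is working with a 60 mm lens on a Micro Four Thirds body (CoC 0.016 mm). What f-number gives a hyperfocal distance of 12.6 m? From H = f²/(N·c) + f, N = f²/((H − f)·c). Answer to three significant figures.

f/17.9

Rearrange H = f²/(N·c) + f for N: N = f² / ((H − f)·c).
N = 60² / ((12600 − 60) × 0.016) = 3600 / 200.6 ≈ 17.9.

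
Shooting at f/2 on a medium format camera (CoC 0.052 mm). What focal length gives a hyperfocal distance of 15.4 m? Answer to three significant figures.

40.0 mm

From H = f²/(N·c) + f, with f ≪ H: f ≈ √(H·N·c) = √(15400 × 2 × 0.052) = √1601.6 ≈ 40.02 mm.
The +f correction barely moves this — solving exactly, f² + N·c·f − N·c·H = 0 ⇒ f = (−N·c + √((N·c)² + 4·N·c·H))/2 = (−0.104 + √6406.4)/2 ≈ 39.968 mm, so f ≈ 40.0 mm.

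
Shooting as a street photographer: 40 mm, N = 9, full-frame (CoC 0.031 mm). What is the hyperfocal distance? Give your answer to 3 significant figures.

Hyperfocal distance H = f²/(N·c) + f = 40²/(9 × 0.031) + 40 = 1600/0.279 + 40 ≈ 5774.8 mm ≈ 5.77 m.

5.77 m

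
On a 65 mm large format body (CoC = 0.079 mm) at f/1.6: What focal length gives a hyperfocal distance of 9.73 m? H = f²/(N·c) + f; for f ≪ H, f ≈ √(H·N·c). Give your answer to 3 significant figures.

35.0 mm

From H = f²/(N·c) + f, with f ≪ H: f ≈ √(H·N·c) = √(9730 × 1.6 × 0.079) = √1229.9 ≈ 35.07 mm.
Exact: f² + N·c·f − N·c·H = 0 ⇒ f = (−N·c + √((N·c)² + 4·N·c·H))/2 = (−0.1264 + √4919.5)/2 ≈ 35.006 mm ≈ 35.0 mm.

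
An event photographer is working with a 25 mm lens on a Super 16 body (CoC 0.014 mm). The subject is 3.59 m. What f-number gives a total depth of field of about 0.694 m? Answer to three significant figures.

f/1.20

Write h = H − f = f²/(N·c). The thin-lens limits are Dn = s·h/(h + (s−f)) and Df = s·h/(h − (s−f)), so DoF = Df − Dn = 2·s·(s−f)·h / (h² − (s−f)²).
That is a quadratic in h: DoF·h² − 2·s·(s−f)·h − DoF·(s−f)² = 0 ⇒ h = (s−f)·(s + √(s² + DoF²)) / DoF = 3565 × (3590 + √(3590² + 694²)) / 694 = 3565 × (3590 + 3656.46) / 694 ≈ 37224 mm.
Then N = f²/(c·h) = 25² / (0.014 × 37224) = 625 / 521.14 ≈ 1.20.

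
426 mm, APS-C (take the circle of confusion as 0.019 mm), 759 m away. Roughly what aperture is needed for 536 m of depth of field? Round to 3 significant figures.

f/4

Write h = H − f = f²/(N·c). The thin-lens limits are Dn = s·h/(h + (s−f)) and Df = s·h/(h − (s−f)), so DoF = Df − Dn = 2·s·(s−f)·h / (h² − (s−f)²).
That is a quadratic in h: DoF·h² − 2·s·(s−f)·h − DoF·(s−f)² = 0 ⇒ h = (s−f)·(s + √(s² + DoF²)) / DoF = 758574 × (759000 + √(759000² + 536000²)) / 536000 = 758574 × (759000 + 929181) / 536000 ≈ 2389198 mm.
Then N = f²/(c·h) = 426² / (0.019 × 2389198) = 181476 / 45395 ≈ 4.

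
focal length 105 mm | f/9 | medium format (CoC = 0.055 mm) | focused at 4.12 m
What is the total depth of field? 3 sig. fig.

1.54 m

Hyperfocal distance H = f²/(N·c) + f = 105²/(9 × 0.055) + 105 = 11025/0.495 + 105 ≈ 22377.7 mm ≈ 22.38 m.
Near limit Dn = s·(H − f)/(H + s − 2f) = 4120 × (22377.7 − 105) / (22377.7 + 4120 − 2 × 105) = 4120 × 22272.7 / 26287.7 ≈ 3490.7 mm.
Far limit Df = s·(H − f)/(H − s) = 4120 × (22377.7 − 105) / (22377.7 − 4120) = 4120 × 22272.7 / 18257.7 ≈ 5026.0 mm.
Depth of field = Df − Dn = 5026.0 − 3490.7 ≈ 1535.3 mm ≈ 1.54 m.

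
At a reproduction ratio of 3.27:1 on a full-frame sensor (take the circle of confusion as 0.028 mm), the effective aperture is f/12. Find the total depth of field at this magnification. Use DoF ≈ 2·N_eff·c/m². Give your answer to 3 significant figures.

0.0628 mm

At magnification m, DoF ≈ 2·N_eff·c/m² = 2 × 12 × 0.028 / 3.27² = 0.672 / 10.69 ≈ 0.0628 mm.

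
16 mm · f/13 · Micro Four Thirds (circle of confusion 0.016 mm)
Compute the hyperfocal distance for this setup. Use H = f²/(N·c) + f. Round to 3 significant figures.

1.25 m

Hyperfocal distance H = f²/(N·c) + f = 16²/(13 × 0.016) + 16 = 256/0.208 + 16 ≈ 1246.8 mm ≈ 1.25 m.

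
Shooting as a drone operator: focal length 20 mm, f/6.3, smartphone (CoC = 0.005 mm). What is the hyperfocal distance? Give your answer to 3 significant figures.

12.7 m

Hyperfocal distance H = f²/(N·c) + f = 20²/(6.3 × 0.005) + 20 = 400/0.0315 + 20 ≈ 12718.4 mm ≈ 12.7 m.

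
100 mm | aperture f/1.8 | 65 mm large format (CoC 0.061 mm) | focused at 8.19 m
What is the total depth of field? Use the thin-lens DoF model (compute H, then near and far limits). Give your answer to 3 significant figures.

Hyperfocal distance H = f²/(N·c) + f = 100²/(1.8 × 0.061) + 100 = 10000/0.1098 + 100 ≈ 91174.7 mm ≈ 91.17 m.
Near limit Dn = s·(H − f)/(H + s − 2f) = 8190 × (91174.7 − 100) / (91174.7 + 8190 − 2 × 100) = 8190 × 91074.7 / 99164.7 ≈ 7521.8 mm.
Far limit Df = s·(H − f)/(H − s) = 8190 × (91174.7 − 100) / (91174.7 − 8190) = 8190 × 91074.7 / 82984.7 ≈ 8988.4 mm.
Depth of field = Df − Dn = 8988.4 − 7521.8 ≈ 1466.6 mm ≈ 1.47 m.

1.47 m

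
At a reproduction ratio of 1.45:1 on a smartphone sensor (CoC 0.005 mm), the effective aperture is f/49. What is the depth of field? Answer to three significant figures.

0.233 mm

At magnification m, DoF ≈ 2·N_eff·c/m² = 2 × 49 × 0.005 / 1.45² = 0.49 / 2.103 ≈ 0.233 mm.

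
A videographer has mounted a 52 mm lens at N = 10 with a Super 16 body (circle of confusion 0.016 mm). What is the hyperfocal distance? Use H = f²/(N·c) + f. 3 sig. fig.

Hyperfocal distance H = f²/(N·c) + f = 52²/(10 × 0.016) + 52 = 2704/0.16 + 52 ≈ 16952.0 mm ≈ 17.0 m.

17.0 m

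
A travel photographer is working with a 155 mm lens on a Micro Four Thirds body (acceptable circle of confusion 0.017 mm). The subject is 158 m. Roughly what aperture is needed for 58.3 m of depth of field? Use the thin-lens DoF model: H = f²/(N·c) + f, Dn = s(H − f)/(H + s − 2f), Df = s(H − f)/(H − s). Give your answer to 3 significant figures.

Write h = H − f = f²/(N·c). The thin-lens limits are Dn = s·h/(h + (s−f)) and Df = s·h/(h − (s−f)), so DoF = Df − Dn = 2·s·(s−f)·h / (h² − (s−f)²).
That is a quadratic in h: DoF·h² − 2·s·(s−f)·h − DoF·(s−f)² = 0 ⇒ h = (s−f)·(s + √(s² + DoF²)) / DoF = 157845 × (158000 + √(158000² + 58300²)) / 58300 = 157845 × (158000 + 168413) / 58300 ≈ 883750 mm.
Then N = f²/(c·h) = 155² / (0.017 × 883750) = 24025 / 15024 ≈ 1.60.

f/1.60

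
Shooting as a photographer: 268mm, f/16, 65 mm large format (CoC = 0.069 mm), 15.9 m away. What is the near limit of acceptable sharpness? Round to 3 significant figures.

12.8 m

Hyperfocal distance H = f²/(N·c) + f = 268²/(16 × 0.069) + 268 = 71824/1.104 + 268 ≈ 65326.0 mm ≈ 65.33 m.
Near limit Dn = s·(H − f)/(H + s − 2f) = 15900 × (65326.0 − 268) / (65326.0 + 15900 − 2 × 268) = 15900 × 65058.0 / 80690.0 ≈ 12820 mm ≈ 12.8 m.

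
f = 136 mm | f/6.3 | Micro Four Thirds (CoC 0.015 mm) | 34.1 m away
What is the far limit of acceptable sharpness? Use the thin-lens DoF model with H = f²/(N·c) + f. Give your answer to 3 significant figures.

Hyperfocal distance H = f²/(N·c) + f = 136²/(6.3 × 0.015) + 136 = 18496/0.0945 + 136 ≈ 195860.9 mm ≈ 195.9 m.
Far limit Df = s·(H − f)/(H − s) = 34100 × (195860.9 − 136) / (195860.9 − 34100) = 34100 × 195724.9 / 161760.9 ≈ 41260 mm ≈ 41.3 m.

41.3 m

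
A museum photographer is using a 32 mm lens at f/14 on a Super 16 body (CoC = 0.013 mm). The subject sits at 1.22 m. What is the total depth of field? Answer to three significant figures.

Hyperfocal distance H = f²/(N·c) + f = 32²/(14 × 0.013) + 32 = 1024/0.182 + 32 ≈ 5658.4 mm ≈ 5.658 m.
Near limit Dn = s·(H − f)/(H + s − 2f) = 1220 × (5658.4 − 32) / (5658.4 + 1220 − 2 × 32) = 1220 × 5626.4 / 6814.4 ≈ 1007.31 mm.
Far limit Df = s·(H − f)/(H − s) = 1220 × (5658.4 − 32) / (5658.4 − 1220) = 1220 × 5626.4 / 4438.4 ≈ 1546.55 mm.
Depth of field = Df − Dn = 1546.55 − 1007.31 ≈ 539.24 mm ≈ 0.539 m.

0.539 m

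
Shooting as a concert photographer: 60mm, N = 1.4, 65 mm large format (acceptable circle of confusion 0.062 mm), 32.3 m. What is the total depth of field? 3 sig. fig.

127 m

Hyperfocal distance H = f²/(N·c) + f = 60²/(1.4 × 0.062) + 60 = 3600/0.0868 + 60 ≈ 41534.7 mm ≈ 41.53 m.
Near limit Dn = s·(H − f)/(H + s − 2f) = 32300 × (41534.7 − 60) / (41534.7 + 32300 − 2 × 60) = 32300 × 41474.7 / 73714.7 ≈ 18173 mm.
Far limit Df = s·(H − f)/(H − s) = 32300 × (41534.7 − 60) / (41534.7 − 32300) = 32300 × 41474.7 / 9234.7 ≈ 145066 mm.
Depth of field = Df − Dn = 145066 − 18173 ≈ 126893 mm ≈ 127 m.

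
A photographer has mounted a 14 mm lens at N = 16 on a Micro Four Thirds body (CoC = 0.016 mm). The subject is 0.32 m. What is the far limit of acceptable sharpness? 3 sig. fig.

Hyperfocal distance H = f²/(N·c) + f = 14²/(16 × 0.016) + 14 = 196/0.256 + 14 ≈ 779.6 mm ≈ 0.780 m.
Far limit Df = s·(H − f)/(H − s) = 320 × (779.6 − 14) / (779.6 − 320) = 320 × 765.6 / 459.6 ≈ 533.04 mm ≈ 0.533 m.

0.533 m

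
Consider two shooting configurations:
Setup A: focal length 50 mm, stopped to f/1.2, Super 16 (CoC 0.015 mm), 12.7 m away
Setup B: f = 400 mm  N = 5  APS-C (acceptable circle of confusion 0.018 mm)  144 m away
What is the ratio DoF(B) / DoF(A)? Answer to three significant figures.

10.0

Setup A: H = 50²/(1.2×0.015) + 50 ≈ 138938.9 mm; DoF = Df − Dn = 13972.6 − 11639.8 ≈ 2332.8 mm.
Setup B: H = 400²/(5×0.018) + 400 ≈ 1778177.8 mm; DoF = Df − Dn = 156654 − 133238 ≈ 23416 mm.
Ratio = 23416 / 2332.8 ≈ 10.0.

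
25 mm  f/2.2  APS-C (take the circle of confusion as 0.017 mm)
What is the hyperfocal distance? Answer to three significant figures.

Hyperfocal distance H = f²/(N·c) + f = 25²/(2.2 × 0.017) + 25 = 625/0.0374 + 25 ≈ 16736.2 mm ≈ 16.7 m.

16.7 m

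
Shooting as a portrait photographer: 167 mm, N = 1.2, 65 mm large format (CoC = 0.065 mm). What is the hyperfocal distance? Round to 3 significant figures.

Hyperfocal distance H = f²/(N·c) + f = 167²/(1.2 × 0.065) + 167 = 27889/0.078 + 167 ≈ 357718.3 mm ≈ 358 m.

358 m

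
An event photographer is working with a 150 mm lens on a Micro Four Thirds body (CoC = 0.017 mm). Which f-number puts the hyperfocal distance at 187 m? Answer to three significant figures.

f/7.08

Rearrange H = f²/(N·c) + f for N: N = f² / ((H − f)·c).
N = 150² / ((187000 − 150) × 0.017) = 22500 / 3176 ≈ 7.08.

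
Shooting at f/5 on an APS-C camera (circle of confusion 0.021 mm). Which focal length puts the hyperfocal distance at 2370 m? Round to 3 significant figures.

499 mm

From H = f²/(N·c) + f, with f ≪ H: f ≈ √(H·N·c) = √(2370000 × 5 × 0.021) = √248850 ≈ 498.8 mm.
The +f correction barely moves this — solving exactly, f² + N·c·f − N·c·H = 0 ⇒ f = (−N·c + √((N·c)² + 4·N·c·H))/2 = (−0.105 + √995400)/2 ≈ 498.80 mm, so f ≈ 499 mm.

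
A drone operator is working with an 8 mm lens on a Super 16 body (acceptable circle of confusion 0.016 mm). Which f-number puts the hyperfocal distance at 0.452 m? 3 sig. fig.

Rearrange H = f²/(N·c) + f for N: N = f² / ((H − f)·c).
N = 8² / ((452 − 8) × 0.016) = 64 / 7.104 ≈ 9.01.

f/9.01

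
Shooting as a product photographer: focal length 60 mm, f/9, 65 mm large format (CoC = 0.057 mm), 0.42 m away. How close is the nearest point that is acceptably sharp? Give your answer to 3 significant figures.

Hyperfocal distance H = f²/(N·c) + f = 60²/(9 × 0.057) + 60 = 3600/0.513 + 60 ≈ 7077.5 mm ≈ 7.078 m.
Near limit Dn = s·(H − f)/(H + s − 2f) = 420 × (7077.5 − 60) / (7077.5 + 420 − 2 × 60) = 420 × 7017.5 / 7377.5 ≈ 399.51 mm.

400 mm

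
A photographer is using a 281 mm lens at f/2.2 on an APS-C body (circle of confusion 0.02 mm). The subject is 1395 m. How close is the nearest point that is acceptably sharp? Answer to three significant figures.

Hyperfocal distance H = f²/(N·c) + f = 281²/(2.2 × 0.02) + 281 = 78961/0.044 + 281 ≈ 1794849.2 mm ≈ 1795 m.
Near limit Dn = s·(H − f)/(H + s − 2f) = 1395000 × (1794849.2 − 281) / (1794849.2 + 1395000 − 2 × 281) = 1395000 × 1794568.2 / 3189287.2 ≈ 784947 mm ≈ 785 m.

785 m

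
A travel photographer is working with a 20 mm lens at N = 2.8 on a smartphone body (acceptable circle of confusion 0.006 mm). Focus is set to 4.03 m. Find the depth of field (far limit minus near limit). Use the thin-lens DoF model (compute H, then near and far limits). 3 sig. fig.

1.40 m

Hyperfocal distance H = f²/(N·c) + f = 20²/(2.8 × 0.006) + 20 = 400/0.0168 + 20 ≈ 23829.5 mm ≈ 23.83 m.
Near limit Dn = s·(H − f)/(H + s − 2f) = 4030 × (23829.5 − 20) / (23829.5 + 4030 − 2 × 20) = 4030 × 23809.5 / 27819.5 ≈ 3449.1 mm.
Far limit Df = s·(H − f)/(H − s) = 4030 × (23829.5 − 20) / (23829.5 − 4030) = 4030 × 23809.5 / 19799.5 ≈ 4846.2 mm.
Depth of field = Df − Dn = 4846.2 − 3449.1 ≈ 1397.1 mm ≈ 1.40 m.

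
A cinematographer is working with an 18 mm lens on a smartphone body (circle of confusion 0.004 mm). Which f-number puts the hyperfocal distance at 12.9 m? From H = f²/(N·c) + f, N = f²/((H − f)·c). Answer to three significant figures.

Rearrange H = f²/(N·c) + f for N: N = f² / ((H − f)·c).
N = 18² / ((12900 − 18) × 0.004) = 324 / 51.53 ≈ 6.29.

f/6.29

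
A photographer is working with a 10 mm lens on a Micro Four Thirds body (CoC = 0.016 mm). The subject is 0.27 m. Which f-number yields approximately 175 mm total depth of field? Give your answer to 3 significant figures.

f/7.11

Write h = H − f = f²/(N·c). The thin-lens limits are Dn = s·h/(h + (s−f)) and Df = s·h/(h − (s−f)), so DoF = Df − Dn = 2·s·(s−f)·h / (h² − (s−f)²).
That is a quadratic in h: DoF·h² − 2·s·(s−f)·h − DoF·(s−f)² = 0 ⇒ h = (s−f)·(s + √(s² + DoF²)) / DoF = 260 × (270 + √(270² + 175²)) / 175 = 260 × (270 + 321.753) / 175 ≈ 879.18 mm.
Then N = f²/(c·h) = 10² / (0.016 × 879.18) = 100 / 14.067 ≈ 7.11.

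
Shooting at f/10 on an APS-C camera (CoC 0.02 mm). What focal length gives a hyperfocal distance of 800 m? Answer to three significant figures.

From H = f²/(N·c) + f, with f ≪ H: f ≈ √(H·N·c) = √(800000 × 10 × 0.02) = √160000 ≈ 400.0 mm.
The +f correction barely moves this — solving exactly, f² + N·c·f − N·c·H = 0 ⇒ f = (−N·c + √((N·c)² + 4·N·c·H))/2 = (−0.2 + √640000)/2 ≈ 399.90 mm, so f ≈ 400 mm.

400 mm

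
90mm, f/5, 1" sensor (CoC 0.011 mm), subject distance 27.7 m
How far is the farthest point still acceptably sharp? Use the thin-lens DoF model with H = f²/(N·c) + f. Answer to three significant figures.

Hyperfocal distance H = f²/(N·c) + f = 90²/(5 × 0.011) + 90 = 8100/0.055 + 90 ≈ 147362.7 mm ≈ 147.4 m.
Far limit Df = s·(H − f)/(H − s) = 27700 × (147362.7 − 90) / (147362.7 − 27700) = 27700 × 147272.7 / 119662.7 ≈ 34091 mm ≈ 34.1 m.

34.1 m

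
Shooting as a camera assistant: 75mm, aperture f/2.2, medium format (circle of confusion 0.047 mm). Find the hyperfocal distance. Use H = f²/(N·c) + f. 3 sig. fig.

54.5 m

Hyperfocal distance H = f²/(N·c) + f = 75²/(2.2 × 0.047) + 75 = 5625/0.1034 + 75 ≈ 54475.4 mm ≈ 54.5 m.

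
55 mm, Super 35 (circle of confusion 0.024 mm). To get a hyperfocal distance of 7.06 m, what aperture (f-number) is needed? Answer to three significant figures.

f/18

Rearrange H = f²/(N·c) + f for N: N = f² / ((H − f)·c).
N = 55² / ((7060 − 55) × 0.024) = 3025 / 168.1 ≈ 18.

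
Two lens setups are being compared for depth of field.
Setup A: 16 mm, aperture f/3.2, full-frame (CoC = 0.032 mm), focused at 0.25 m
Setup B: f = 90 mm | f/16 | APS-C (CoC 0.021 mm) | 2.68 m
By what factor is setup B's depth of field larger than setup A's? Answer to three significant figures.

Setup A: H = 16²/(3.2×0.032) + 16 ≈ 2516.0 mm; DoF = Df − Dn = 275.816 − 228.603 ≈ 47.213 mm.
Setup B: H = 90²/(16×0.021) + 90 ≈ 24197.1 mm; DoF = Df − Dn = 3002.59 − 2420.00 ≈ 582.59 mm.
Ratio = 582.59 / 47.213 ≈ 12.3.

12.3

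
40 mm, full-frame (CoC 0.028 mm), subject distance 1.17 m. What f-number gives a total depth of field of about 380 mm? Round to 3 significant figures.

f/8.01

Write h = H − f = f²/(N·c). The thin-lens limits are Dn = s·h/(h + (s−f)) and Df = s·h/(h − (s−f)), so DoF = Df − Dn = 2·s·(s−f)·h / (h² − (s−f)²).
That is a quadratic in h: DoF·h² − 2·s·(s−f)·h − DoF·(s−f)² = 0 ⇒ h = (s−f)·(s + √(s² + DoF²)) / DoF = 1130 × (1170 + √(1170² + 380²)) / 380 = 1130 × (1170 + 1230.16) / 380 ≈ 7137.3 mm.
Then N = f²/(c·h) = 40² / (0.028 × 7137.3) = 1600 / 199.85 ≈ 8.01.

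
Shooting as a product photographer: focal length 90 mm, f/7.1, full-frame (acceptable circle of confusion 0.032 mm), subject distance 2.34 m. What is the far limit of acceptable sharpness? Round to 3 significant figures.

2.50 m

Hyperfocal distance H = f²/(N·c) + f = 90²/(7.1 × 0.032) + 90 = 8100/0.2272 + 90 ≈ 35741.4 mm ≈ 35.74 m.
Far limit Df = s·(H − f)/(H − s) = 2340 × (35741.4 − 90) / (35741.4 − 2340) = 2340 × 35651.4 / 33401.4 ≈ 2497.6 mm ≈ 2.50 m.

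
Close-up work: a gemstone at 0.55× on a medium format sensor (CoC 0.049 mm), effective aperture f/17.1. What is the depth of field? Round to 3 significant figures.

At magnification m, DoF ≈ 2·N_eff·c/m² = 2 × 17.1 × 0.049 / 0.55² = 1.676 / 0.3025 ≈ 5.54 mm.

5.54 mm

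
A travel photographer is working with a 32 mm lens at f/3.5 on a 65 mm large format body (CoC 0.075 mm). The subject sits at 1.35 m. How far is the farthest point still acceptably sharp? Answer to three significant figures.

Hyperfocal distance H = f²/(N·c) + f = 32²/(3.5 × 0.075) + 32 = 1024/0.2625 + 32 ≈ 3933.0 mm ≈ 3.933 m.
Far limit Df = s·(H − f)/(H − s) = 1350 × (3933.0 − 32) / (3933.0 − 1350) = 1350 × 3901.0 / 2583.0 ≈ 2038.9 mm ≈ 2.04 m.

2.04 m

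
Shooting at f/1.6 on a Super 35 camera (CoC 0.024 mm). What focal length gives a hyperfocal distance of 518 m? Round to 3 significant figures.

From H = f²/(N·c) + f, with f ≪ H: f ≈ √(H·N·c) = √(518000 × 1.6 × 0.024) = √19891 ≈ 141.0 mm.
The +f correction barely moves this — solving exactly, f² + N·c·f − N·c·H = 0 ⇒ f = (−N·c + √((N·c)² + 4·N·c·H))/2 = (−0.0384 + √79565)/2 ≈ 141.02 mm, so f ≈ 141 mm.

141 mm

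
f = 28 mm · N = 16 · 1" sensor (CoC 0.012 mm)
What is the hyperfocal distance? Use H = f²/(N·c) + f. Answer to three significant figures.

Hyperfocal distance H = f²/(N·c) + f = 28²/(16 × 0.012) + 28 = 784/0.192 + 28 ≈ 4111.3 mm ≈ 4.11 m.

4.11 m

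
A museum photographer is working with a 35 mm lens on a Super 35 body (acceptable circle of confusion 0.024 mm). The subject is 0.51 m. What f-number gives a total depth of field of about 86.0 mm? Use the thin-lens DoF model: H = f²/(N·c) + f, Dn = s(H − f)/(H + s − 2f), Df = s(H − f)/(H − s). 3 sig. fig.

f/9

Write h = H − f = f²/(N·c). The thin-lens limits are Dn = s·h/(h + (s−f)) and Df = s·h/(h − (s−f)), so DoF = Df − Dn = 2·s·(s−f)·h / (h² − (s−f)²).
That is a quadratic in h: DoF·h² − 2·s·(s−f)·h − DoF·(s−f)² = 0 ⇒ h = (s−f)·(s + √(s² + DoF²)) / DoF = 475 × (510 + √(510² + 86²)) / 86 = 475 × (510 + 517.200) / 86 ≈ 5673.5 mm.
Then N = f²/(c·h) = 35² / (0.024 × 5673.5) = 1225 / 136.16 ≈ 9.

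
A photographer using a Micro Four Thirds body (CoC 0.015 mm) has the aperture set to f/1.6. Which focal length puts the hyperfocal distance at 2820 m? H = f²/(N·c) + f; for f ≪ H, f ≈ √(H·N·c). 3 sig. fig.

260 mm

From H = f²/(N·c) + f, with f ≪ H: f ≈ √(H·N·c) = √(2820000 × 1.6 × 0.015) = √67680 ≈ 260.2 mm.
The +f correction barely moves this — solving exactly, f² + N·c·f − N·c·H = 0 ⇒ f = (−N·c + √((N·c)² + 4·N·c·H))/2 = (−0.024 + √270720)/2 ≈ 260.14 mm, so f ≈ 260 mm.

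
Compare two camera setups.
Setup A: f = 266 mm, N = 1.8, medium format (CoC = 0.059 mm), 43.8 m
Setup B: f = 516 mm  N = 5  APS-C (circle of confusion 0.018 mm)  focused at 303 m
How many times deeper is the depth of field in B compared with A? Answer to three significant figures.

10.9

Setup A: H = 266²/(1.8×0.059) + 266 ≈ 666518.4 mm; DoF = Df − Dn = 46862.0 − 41113.6 ≈ 5748.4 mm.
Setup B: H = 516²/(5×0.018) + 516 ≈ 2958916.0 mm; DoF = Df − Dn = 337509 − 274893 ≈ 62616 mm.
Ratio = 62616 / 5748.4 ≈ 10.9.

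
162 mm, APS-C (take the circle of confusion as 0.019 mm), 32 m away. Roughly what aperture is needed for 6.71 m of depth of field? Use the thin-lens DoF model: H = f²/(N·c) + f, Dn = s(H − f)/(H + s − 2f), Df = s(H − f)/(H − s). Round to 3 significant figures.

Write h = H − f = f²/(N·c). The thin-lens limits are Dn = s·h/(h + (s−f)) and Df = s·h/(h − (s−f)), so DoF = Df − Dn = 2·s·(s−f)·h / (h² − (s−f)²).
That is a quadratic in h: DoF·h² − 2·s·(s−f)·h − DoF·(s−f)² = 0 ⇒ h = (s−f)·(s + √(s² + DoF²)) / DoF = 31838 × (32000 + √(32000² + 6710²)) / 6710 = 31838 × (32000 + 32695.9) / 6710 ≈ 306973 mm.
Then N = f²/(c·h) = 162² / (0.019 × 306973) = 26244 / 5832.5 ≈ 4.50.

f/4.50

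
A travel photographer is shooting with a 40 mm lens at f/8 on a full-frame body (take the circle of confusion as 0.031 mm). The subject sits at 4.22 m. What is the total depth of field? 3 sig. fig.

Hyperfocal distance H = f²/(N·c) + f = 40²/(8 × 0.031) + 40 = 1600/0.248 + 40 ≈ 6491.6 mm ≈ 6.492 m.
Near limit Dn = s·(H − f)/(H + s − 2f) = 4220 × (6491.6 − 40) / (6491.6 + 4220 − 2 × 40) = 4220 × 6451.6 / 10631.6 ≈ 2560.8 mm.
Far limit Df = s·(H − f)/(H − s) = 4220 × (6491.6 − 40) / (6491.6 − 4220) = 4220 × 6451.6 / 2271.6 ≈ 11985.2 mm.
Depth of field = Df − Dn = 11985.2 − 2560.8 ≈ 9424.4 mm ≈ 9.42 m.

9.42 m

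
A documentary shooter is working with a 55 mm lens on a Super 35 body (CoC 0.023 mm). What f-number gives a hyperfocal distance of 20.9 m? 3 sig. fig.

f/6.31

Rearrange H = f²/(N·c) + f for N: N = f² / ((H − f)·c).
N = 55² / ((20900 − 55) × 0.023) = 3025 / 479.4 ≈ 6.31.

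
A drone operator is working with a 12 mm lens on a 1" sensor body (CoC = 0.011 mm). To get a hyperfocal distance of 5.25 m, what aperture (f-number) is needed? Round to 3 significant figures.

f/2.50

Rearrange H = f²/(N·c) + f for N: N = f² / ((H − f)·c).
N = 12² / ((5250 − 12) × 0.011) = 144 / 57.62 ≈ 2.50.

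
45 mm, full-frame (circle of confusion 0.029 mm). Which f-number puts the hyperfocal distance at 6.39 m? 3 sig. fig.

Rearrange H = f²/(N·c) + f for N: N = f² / ((H − f)·c).
N = 45² / ((6390 − 45) × 0.029) = 2025 / 184.0 ≈ 11.

f/11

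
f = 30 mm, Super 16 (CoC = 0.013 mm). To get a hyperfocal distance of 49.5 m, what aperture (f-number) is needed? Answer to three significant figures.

Rearrange H = f²/(N·c) + f for N: N = f² / ((H − f)·c).
N = 30² / ((49500 − 30) × 0.013) = 900 / 643.1 ≈ 1.40.

f/1.40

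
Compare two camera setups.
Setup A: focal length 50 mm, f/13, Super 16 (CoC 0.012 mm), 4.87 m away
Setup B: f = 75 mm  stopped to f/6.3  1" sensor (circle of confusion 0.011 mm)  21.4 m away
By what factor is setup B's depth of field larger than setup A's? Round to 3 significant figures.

Setup A: H = 50²/(13×0.012) + 50 ≈ 16075.6 mm; DoF = Df − Dn = 6964.8 − 3743.9 ≈ 3220.9 mm.
Setup B: H = 75²/(6.3×0.011) + 75 ≈ 81243.8 mm; DoF = Df − Dn = 29026 − 16947 ≈ 12079 mm.
Ratio = 12079 / 3220.9 ≈ 3.75.

3.75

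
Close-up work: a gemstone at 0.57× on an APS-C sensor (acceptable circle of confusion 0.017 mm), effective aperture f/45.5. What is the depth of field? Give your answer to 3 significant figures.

At magnification m, DoF ≈ 2·N_eff·c/m² = 2 × 45.5 × 0.017 / 0.57² = 1.547 / 0.3249 ≈ 4.76 mm.

4.76 mm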